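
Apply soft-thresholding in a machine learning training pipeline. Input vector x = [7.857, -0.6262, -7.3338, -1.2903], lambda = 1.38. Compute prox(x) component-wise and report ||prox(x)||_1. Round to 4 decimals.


Soft-thresholding with lambda = 1.38:
prox(7.857) = sign(7.857)*max(|7.857| - 1.38, 0) = 6.477
prox(-0.6262) = sign(-0.6262)*max(|-0.6262| - 1.38, 0) = 0.0
prox(-7.3338) = sign(-7.3338)*max(|-7.3338| - 1.38, 0) = -5.9538
prox(-1.2903) = sign(-1.2903)*max(|-1.2903| - 1.38, 0) = 0.0
prox(x) = [6.477, 0.0, -5.9538, 0.0]
||prox(x)||_1 = 6.477 + 0.0 + 5.9538 + 0.0 = 12.4308


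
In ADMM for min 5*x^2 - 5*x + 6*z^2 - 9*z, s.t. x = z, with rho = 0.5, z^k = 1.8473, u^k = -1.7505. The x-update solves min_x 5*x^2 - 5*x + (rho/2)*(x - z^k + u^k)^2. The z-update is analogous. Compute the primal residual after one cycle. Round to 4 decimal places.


ADMM iteration with rho = 0.5, z^k = 1.8473, u^k = -1.7505
Step 1: x-update.
Minimize 5*x^2 - 5*x + (0.5/2)*(x - 1.8473 - 1.7505)^2
FOC: (2*5 + 0.5)*x = 5 + 0.5*(1.8473 + 1.7505)
x^{k+1} = 0.6475
Step 2: z-update.
Minimize 6*z^2 - 9*z + (0.5/2)*(0.6475 - z - 1.7505)^2
FOC: (2*6 + 0.5)*z = 9 + 0.5*(0.6475 - 1.7505)
z^{k+1} = 0.6759
Step 3: u-update.
u^{k+1} = -1.7505 + 0.6475 - 0.6759 = -1.7789
Step 4: Primal residual = |0.6475 - 0.6759| = 0.0284


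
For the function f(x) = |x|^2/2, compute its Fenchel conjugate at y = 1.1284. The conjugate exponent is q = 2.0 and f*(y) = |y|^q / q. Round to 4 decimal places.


The conjugate exponent q satisfies 1/p + 1/q = 1.
p = 2, so q = 2/(2 - 1) = 2.0
|y|^q = 1.1284^2.0 = 1.2733
f*(1.1284) = 1.2733 / 2.0 = 0.6366


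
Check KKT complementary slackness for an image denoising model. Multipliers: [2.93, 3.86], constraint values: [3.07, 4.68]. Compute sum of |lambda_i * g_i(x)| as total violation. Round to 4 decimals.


KKT complementary slackness check:
lambda_1 * g_1 = 2.93 * 3.07 = 8.9951
lambda_2 * g_2 = 3.86 * 4.68 = 18.0648
Total violation = 8.9951 + 18.0648 = 27.0599


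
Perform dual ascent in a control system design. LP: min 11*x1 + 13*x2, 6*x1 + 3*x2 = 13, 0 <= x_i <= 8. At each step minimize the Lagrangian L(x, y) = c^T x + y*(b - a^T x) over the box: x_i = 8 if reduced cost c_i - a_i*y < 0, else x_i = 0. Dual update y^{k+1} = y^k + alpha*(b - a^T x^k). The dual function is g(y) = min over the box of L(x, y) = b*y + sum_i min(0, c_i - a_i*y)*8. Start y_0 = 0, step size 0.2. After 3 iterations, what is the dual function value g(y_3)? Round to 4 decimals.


Dual ascent for LP: min 11*x1 + 13*x2, 6*x1 + 3*x2 = 13, 0 <= x_i <= 8
Step 1: y^k = 0.0, reduced costs: (11.0, 13.0)
  x^k = (0.0, 0.0), subgradient = b - a^T x = 13.0
  y^{k+1} = 0.0 + 0.2*13.0 = 2.6
Step 2: y^k = 2.6, reduced costs: (-4.6, 5.2)
  x^k = (8.0, 0.0), subgradient = b - a^T x = -35.0
  y^{k+1} = 2.6 + 0.2*-35.0 = -4.4
Step 3: y^k = -4.4, reduced costs: (37.4, 26.2)
  x^k = (0.0, 0.0), subgradient = b - a^T x = 13.0
  y^{k+1} = -4.4 + 0.2*13.0 = -1.8
Dual objective at y_3 = -1.8: reduced costs (21.8, 18.4), box minimizer x = (0.0, 0.0)
g(y_3) = b*y + (c1 - a1*y)*x1 + (c2 - a2*y)*x2 = 13*(-1.8) + 21.8*0.0 + 18.4*0.0 = -23.4 + 0.0 + 0.0 = -23.4


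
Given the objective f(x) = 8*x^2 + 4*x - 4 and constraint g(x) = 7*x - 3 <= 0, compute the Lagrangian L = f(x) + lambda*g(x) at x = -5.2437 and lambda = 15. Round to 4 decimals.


Step 1: Evaluate f(x).
f(-5.2437) = 8*(-5.2437)^2 + 4*(-5.2437) - 4 = 194.9963
Step 2: Evaluate g(x).
g(-5.2437) = 7*-5.2437 - 3 = -39.7059
Step 3: Compute Lagrangian.
L = 194.9963 + 15*-39.7059 = -400.5922


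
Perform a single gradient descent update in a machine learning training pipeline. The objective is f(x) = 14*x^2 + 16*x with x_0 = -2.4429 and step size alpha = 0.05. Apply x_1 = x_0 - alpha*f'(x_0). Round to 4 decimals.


We compute the gradient at x_0 and apply the update.
f'(x) = 28*x + 16
f'(-2.4429) = 28*-2.4429 + 16 = -52.4012
x_1 = -2.4429 - 0.05*-52.4012 = 0.1772


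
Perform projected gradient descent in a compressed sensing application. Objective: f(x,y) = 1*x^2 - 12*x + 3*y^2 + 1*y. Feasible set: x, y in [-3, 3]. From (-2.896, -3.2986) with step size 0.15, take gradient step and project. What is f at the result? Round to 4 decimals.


Step 1: Compute gradient at (-2.896, -3.2986).
grad_x = 2*1*-2.896 - 12 = -17.792
grad_y = 2*3*-3.2986 + 1 = -18.7916
Step 2: Gradient step.
x_raw = -2.896 - 0.15*-17.792 = -0.2272
y_raw = -3.2986 - 0.15*-18.7916 = -0.4799
Step 3: Project onto [-3, 3].
x_proj = clip(-0.2272) = -0.2272
y_proj = clip(-0.4799) = -0.4799
Step 4: Evaluate f.
f(-0.2272, -0.4799) = 2.989


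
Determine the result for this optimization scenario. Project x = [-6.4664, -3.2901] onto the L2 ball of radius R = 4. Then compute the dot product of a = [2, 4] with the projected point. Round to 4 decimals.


Step 1: Compute ||x|| (intermediates to 6 decimals).
||x|| = sqrt((-6.4664)^2 + (-3.2901)^2) = 7.25528
Step 2: Project.
Since ||x|| > R, scale = R/||x|| = 4/7.25528 = 0.551323, proj(x) = scale * x
proj(x) = [-3.565075, -1.813908]
Step 3: Dot product.
a^T * proj(x) = 2*(-3.565075) + 4*(-1.813908) = -14.3858


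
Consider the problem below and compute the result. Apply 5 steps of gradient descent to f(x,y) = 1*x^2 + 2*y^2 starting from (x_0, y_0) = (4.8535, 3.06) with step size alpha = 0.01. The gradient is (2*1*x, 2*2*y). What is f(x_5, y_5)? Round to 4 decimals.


Gradient descent on f(x,y) = 1*x^2 + 2*y^2.
Starting point: (4.8535, 3.06), alpha = 0.01
Step 1: grad_x = 2*1*4.8535 = 9.707, grad_y = 2*2*3.06 = 12.24
  x_1 = 4.8535 - 0.01*9.707 = 4.7564
  y_1 = 3.06 - 0.01*12.24 = 2.9376
Step 2: grad_x = 2*1*4.7564 = 9.5129, grad_y = 2*2*2.9376 = 11.7504
  x_2 = 4.7564 - 0.01*9.5129 = 4.6613
  y_2 = 2.9376 - 0.01*11.7504 = 2.8201
Step 3: grad_x = 2*1*4.6613 = 9.3226, grad_y = 2*2*2.8201 = 11.2804
  x_3 = 4.6613 - 0.01*9.3226 = 4.5681
  y_3 = 2.8201 - 0.01*11.2804 = 2.7073
Step 4: grad_x = 2*1*4.5681 = 9.1362, grad_y = 2*2*2.7073 = 10.8292
  x_4 = 4.5681 - 0.01*9.1362 = 4.4767
  y_4 = 2.7073 - 0.01*10.8292 = 2.599
Step 5: grad_x = 2*1*4.4767 = 8.9534, grad_y = 2*2*2.599 = 10.396
  x_5 = 4.4767 - 0.01*8.9534 = 4.3872
  y_5 = 2.599 - 0.01*10.396 = 2.495
f(4.3872, 2.495) = 1*4.3872^2 + 2*2.495^2 = 31.6978


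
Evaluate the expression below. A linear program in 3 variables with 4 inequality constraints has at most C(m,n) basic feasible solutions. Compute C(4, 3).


Each vertex corresponds to some choice of n active constraints out of m, so the number of vertices is at most C(m, n) = m! / (n!(m-n)!).
m = 4, n = 3
Numerator: 4 * 3 * 2
Denominator: 3! = 6
C(4, 3) = 4


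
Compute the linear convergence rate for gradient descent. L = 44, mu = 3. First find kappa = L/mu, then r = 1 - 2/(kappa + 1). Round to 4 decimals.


Step 1: Compute the condition number.
kappa = L/mu = 44/3 = 14.6667
Step 2: Compute the convergence rate.
r = 1 - 2/(kappa + 1) = 1 - 2*mu/(L + mu) = (L - mu)/(L + mu) = 41/47 = 0.8723


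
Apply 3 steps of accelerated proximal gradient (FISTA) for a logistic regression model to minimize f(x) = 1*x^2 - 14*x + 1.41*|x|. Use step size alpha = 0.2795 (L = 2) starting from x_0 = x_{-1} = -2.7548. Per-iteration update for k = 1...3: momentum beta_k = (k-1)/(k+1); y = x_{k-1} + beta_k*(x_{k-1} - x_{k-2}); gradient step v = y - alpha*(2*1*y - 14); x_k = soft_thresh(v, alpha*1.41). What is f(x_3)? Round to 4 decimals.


FISTA on f(x) = 1*x^2 - 14*x + 1.41*|x|
L = 2, alpha = 0.2795
Iteration 1: beta = 0.0, y = -2.7548 + 0.0*(-2.7548 + 2.7548) = -2.7548
  grad(y) = -19.5096, v = y - alpha*grad = 2.6981
  prox(v) = soft_thresh(2.6981, 0.3941) = 2.304
Iteration 2: beta = 0.3333, y = 2.304 + 0.3333*(2.304 + 2.7548) = 3.9903
  grad(y) = -6.0194, v = y - alpha*grad = 5.6727
  prox(v) = soft_thresh(5.6727, 0.3941) = 5.2786
Iteration 3: beta = 0.5, y = 5.2786 + 0.5*(5.2786 - 2.304) = 6.7659
  grad(y) = -0.4681, v = y - alpha*grad = 6.8968
  prox(v) = soft_thresh(6.8968, 0.3941) = 6.5027
f(x_3) = 1*6.5027^2 - 14*6.5027 + 1.41*|6.5027| = -39.5839


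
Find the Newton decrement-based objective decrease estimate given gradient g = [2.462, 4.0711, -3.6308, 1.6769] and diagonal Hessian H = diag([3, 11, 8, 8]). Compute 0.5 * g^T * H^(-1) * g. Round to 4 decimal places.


Step 1: H is diagonal, so H^(-1) * g = [0.8207, 0.3701, -0.4539, 0.2096].
Step 2: g^T H^(-1) g = sum_i g_i^2 / H_ii
  = (2.462)^2/3 + (4.0711)^2/11 + (-3.6308)^2/8 + (1.6769)^2/8
  = 2.0205 + 1.5067 + 1.6478 + 0.3515 = 5.5265
Step 3: Objective decrease = 0.5 * g^T H^(-1) g = 2.7633


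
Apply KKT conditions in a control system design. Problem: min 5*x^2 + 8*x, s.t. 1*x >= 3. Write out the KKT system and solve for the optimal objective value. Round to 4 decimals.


Step 1: Try lambda = 0 (constraint inactive).
x_unc = -8/(2*5) = -0.8
Check: 1*-0.8 = -0.8 < 3 -- violated!
Step 2: Constraint must be active: 1*x = 3
x* = 3/1 = 3.0
lambda = (2*5*3.0 + 8)/1 = 38.0
Step 3: Compute optimal value.
f(x*) = 5*3.0^2 + 8*3.0 = 69.0


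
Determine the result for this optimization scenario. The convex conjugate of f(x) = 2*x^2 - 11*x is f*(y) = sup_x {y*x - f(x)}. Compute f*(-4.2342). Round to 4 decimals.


f*(y) = sup_x {y*x - a*x^2 - b*x} = sup_x {(y-b)*x - a*x^2}
FOC: (y - b) - 2a*x = 0 => x* = (y - b)/(2a)
x* = (-4.2342 + 11)/(2*2) = 1.6915
f*(-4.2342) = (y-b)^2/(4a) = (-4.2342 + 11)^2/(4*2)
= 45.776/8 = 5.722


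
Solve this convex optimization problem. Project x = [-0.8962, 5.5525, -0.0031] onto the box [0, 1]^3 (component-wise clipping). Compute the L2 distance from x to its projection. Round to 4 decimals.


Project each component onto [0, 1].
clip(-0.8962) = 0.0, clip(5.5525) = 1.0, clip(-0.0031) = 0.0
Projection = [0.0, 1.0, 0.0]
Squared diffs: [0.8032, 20.7253, 0.0]
Distance = sqrt(21.5285) = 4.6399


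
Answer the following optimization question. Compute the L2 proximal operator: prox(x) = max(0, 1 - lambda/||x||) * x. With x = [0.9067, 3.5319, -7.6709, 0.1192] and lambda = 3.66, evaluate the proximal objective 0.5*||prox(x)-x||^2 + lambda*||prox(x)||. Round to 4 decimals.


Step 1: Compute ||x||.
||x|| = 8.4943
Step 2: Compute scaling factor.
scale = max(0, 1 - 3.66/8.4943) = 0.5691
Step 3: prox(x) = [0.516, 2.0101, -4.3657, 0.0678]
||prox(x)|| = 4.8343
Step 4: Proximal objective.
0.5*||prox-x||^2 = 6.6978
lambda*||prox|| = 17.6935
Total = 24.3914


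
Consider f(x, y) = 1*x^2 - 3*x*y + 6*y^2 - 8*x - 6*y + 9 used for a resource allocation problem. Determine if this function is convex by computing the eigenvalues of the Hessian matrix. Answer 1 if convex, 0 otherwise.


The Hessian of f(x,y) = 1*x^2 - 3*x*y + 6*y^2 - 8*x - 6*y + 9 is:
H = [[2, -3], [-3, 12]]
Trace = 2 + 12 = 14
Determinant = 2*12 - (-3)^2 = 15
Discriminant = (14)^2 - 4*15 = 136.0
Eigenvalues: lambda_1 = 1.169, lambda_2 = 12.831
The function is convex.

1


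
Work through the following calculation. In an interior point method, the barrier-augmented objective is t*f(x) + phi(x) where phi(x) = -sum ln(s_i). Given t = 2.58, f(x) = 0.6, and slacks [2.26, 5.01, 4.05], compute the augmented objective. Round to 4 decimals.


Step 1: Compute log-barrier.
ln values: [0.8154, 1.6114, 1.3987]
phi = -(0.8154 + 1.6114 + 1.3987) = -3.8255
Step 2: Compute augmented objective.
t*f(x) = 2.58*0.6 = 1.548
Total = 1.548 - 3.8255 = -2.2775


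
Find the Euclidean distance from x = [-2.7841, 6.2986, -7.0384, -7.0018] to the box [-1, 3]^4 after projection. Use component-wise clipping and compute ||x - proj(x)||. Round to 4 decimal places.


Project each component onto [-1, 3].
clip(-2.7841) = -1.0, clip(6.2986) = 3.0, clip(-7.0384) = -1.0, clip(-7.0018) = -1.0
Projection = [-1.0, 3.0, -1.0, -1.0]
Squared diffs: [3.183, 10.8808, 36.4623, 36.0216]
Distance = sqrt(86.5477) = 9.3031


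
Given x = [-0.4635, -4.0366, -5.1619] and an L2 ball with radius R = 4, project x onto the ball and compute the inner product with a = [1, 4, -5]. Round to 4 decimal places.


Step 1: Compute ||x|| (intermediates to 6 decimals).
||x|| = sqrt((-0.4635)^2 + (-4.0366)^2 + (-5.1619)^2) = 6.569184
Step 2: Project.
Since ||x|| > R, scale = R/||x|| = 4/6.569184 = 0.608904, proj(x) = scale * x
proj(x) = [-0.282227, -2.457902, -3.143102]
Step 3: Dot product.
a^T * proj(x) = 1*(-0.282227) + 4*(-2.457902) - 5*(-3.143102) = 5.6017


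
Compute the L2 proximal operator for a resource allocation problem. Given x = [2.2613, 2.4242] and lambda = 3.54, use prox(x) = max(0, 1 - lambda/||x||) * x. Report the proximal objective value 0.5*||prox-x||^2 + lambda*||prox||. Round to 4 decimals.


Step 1: Compute ||x||.
||x|| = 3.3152
Step 2: Compute scaling factor.
scale = max(0, 1 - 3.54/3.3152) = 0.0
Step 3: prox(x) = [0.0, 0.0]
||prox(x)|| = 0.0
Step 4: Proximal objective.
0.5*||prox-x||^2 = 5.4951
lambda*||prox|| = 0.0
Total = 5.4951


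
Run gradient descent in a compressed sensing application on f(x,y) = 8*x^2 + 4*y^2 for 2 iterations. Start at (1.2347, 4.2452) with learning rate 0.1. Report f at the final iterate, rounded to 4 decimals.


Gradient descent on f(x,y) = 8*x^2 + 4*y^2.
Starting point: (1.2347, 4.2452), alpha = 0.1
Step 1: grad_x = 2*8*1.2347 = 19.7552, grad_y = 2*4*4.2452 = 33.9616
  x_1 = 1.2347 - 0.1*19.7552 = -0.7408
  y_1 = 4.2452 - 0.1*33.9616 = 0.849
Step 2: grad_x = 2*8*-0.7408 = -11.8531, grad_y = 2*4*0.849 = 6.7923
  x_2 = -0.7408 - 0.1*-11.8531 = 0.4445
  y_2 = 0.849 - 0.1*6.7923 = 0.1698
f(0.4445, 0.1698) = 8*0.4445^2 + 4*0.1698^2 = 1.6959


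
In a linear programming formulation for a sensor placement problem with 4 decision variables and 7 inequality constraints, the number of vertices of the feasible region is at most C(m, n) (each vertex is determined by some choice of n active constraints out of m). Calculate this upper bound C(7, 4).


Each vertex corresponds to some choice of n active constraints out of m, so the number of vertices is at most C(m, n) = m! / (n!(m-n)!).
m = 7, n = 4
Numerator: 7 * 6 * 5 * 4
Denominator: 4! = 24
C(7, 4) = 35


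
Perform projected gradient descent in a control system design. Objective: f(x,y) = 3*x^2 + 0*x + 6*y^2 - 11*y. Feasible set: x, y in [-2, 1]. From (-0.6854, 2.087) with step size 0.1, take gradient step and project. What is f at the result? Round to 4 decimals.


Step 1: Compute gradient at (-0.6854, 2.087).
grad_x = 2*3*-0.6854 + 0 = -4.1124
grad_y = 2*6*2.087 - 11 = 14.044
Step 2: Gradient step.
x_raw = -0.6854 - 0.1*-4.1124 = -0.2742
y_raw = 2.087 - 0.1*14.044 = 0.6826
Step 3: Project onto [-2, 1].
x_proj = clip(-0.2742) = -0.2742
y_proj = clip(0.6826) = 0.6826
Step 4: Evaluate f.
f(-0.2742, 0.6826) = -4.4875


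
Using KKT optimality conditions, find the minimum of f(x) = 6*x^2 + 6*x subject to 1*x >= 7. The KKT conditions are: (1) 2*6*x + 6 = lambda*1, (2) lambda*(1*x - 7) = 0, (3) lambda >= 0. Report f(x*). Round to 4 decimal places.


Step 1: Try lambda = 0 (constraint inactive).
x_unc = -6/(2*6) = -0.5
Check: 1*-0.5 = -0.5 < 7 -- violated!
Step 2: Constraint must be active: 1*x = 7
x* = 7/1 = 7.0
lambda = (2*6*7.0 + 6)/1 = 90.0
Step 3: Compute optimal value.
f(x*) = 6*7.0^2 + 6*7.0 = 336.0


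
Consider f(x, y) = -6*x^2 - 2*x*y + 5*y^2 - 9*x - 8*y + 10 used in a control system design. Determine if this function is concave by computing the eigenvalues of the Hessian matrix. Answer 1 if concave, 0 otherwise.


The Hessian of f(x,y) = -6*x^2 - 2*x*y + 5*y^2 - 9*x - 8*y + 10 is:
H = [[-12, -2], [-2, 10]]
Trace = -12 + 10 = -2
Determinant = -12*10 - (-2)^2 = -124
Discriminant = (-2)^2 - 4*-124 = 500.0
Eigenvalues: lambda_1 = -12.1803, lambda_2 = 10.1803
The function is not concave.

0


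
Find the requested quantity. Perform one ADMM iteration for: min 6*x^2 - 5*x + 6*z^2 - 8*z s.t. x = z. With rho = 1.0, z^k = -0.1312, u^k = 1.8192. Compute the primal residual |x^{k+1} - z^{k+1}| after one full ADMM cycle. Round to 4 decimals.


ADMM iteration with rho = 1.0, z^k = -0.1312, u^k = 1.8192
Step 1: x-update.
Minimize 6*x^2 - 5*x + (1.0/2)*(x + 0.1312 + 1.8192)^2
FOC: (2*6 + 1.0)*x = 5 + 1.0*(-0.1312 - 1.8192)
x^{k+1} = 0.2346
Step 2: z-update.
Minimize 6*z^2 - 8*z + (1.0/2)*(0.2346 - z + 1.8192)^2
FOC: (2*6 + 1.0)*z = 8 + 1.0*(0.2346 + 1.8192)
z^{k+1} = 0.7734
Step 3: u-update.
u^{k+1} = 1.8192 + 0.2346 - 0.7734 = 1.2804
Step 4: Primal residual = |0.2346 - 0.7734| = 0.5388


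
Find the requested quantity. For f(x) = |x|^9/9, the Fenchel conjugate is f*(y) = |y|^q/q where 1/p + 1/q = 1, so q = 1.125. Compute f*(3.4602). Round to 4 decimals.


The conjugate exponent q satisfies 1/p + 1/q = 1.
p = 9, so q = 9/(9 - 1) = 1.125
|y|^q = 3.4602^1.125 = 4.041
f*(3.4602) = 4.041 / 1.125 = 3.592


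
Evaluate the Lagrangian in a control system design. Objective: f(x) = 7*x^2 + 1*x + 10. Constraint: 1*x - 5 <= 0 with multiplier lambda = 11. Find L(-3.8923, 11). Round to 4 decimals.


Step 1: Evaluate f(x).
f(-3.8923) = 7*(-3.8923)^2 + 1*(-3.8923) + 10 = 112.1577
Step 2: Evaluate g(x).
g(-3.8923) = 1*-3.8923 - 5 = -8.8923
Step 3: Compute Lagrangian.
L = 112.1577 + 11*-8.8923 = 14.3424


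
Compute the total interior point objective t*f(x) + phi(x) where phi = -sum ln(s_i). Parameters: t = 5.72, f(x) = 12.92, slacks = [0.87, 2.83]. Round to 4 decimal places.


Step 1: Compute log-barrier.
ln values: [-0.1393, 1.0403]
phi = -(-0.1393 + 1.0403) = -0.901
Step 2: Compute augmented objective.
t*f(x) = 5.72*12.92 = 73.9024
Total = 73.9024 - 0.901 = 73.0014


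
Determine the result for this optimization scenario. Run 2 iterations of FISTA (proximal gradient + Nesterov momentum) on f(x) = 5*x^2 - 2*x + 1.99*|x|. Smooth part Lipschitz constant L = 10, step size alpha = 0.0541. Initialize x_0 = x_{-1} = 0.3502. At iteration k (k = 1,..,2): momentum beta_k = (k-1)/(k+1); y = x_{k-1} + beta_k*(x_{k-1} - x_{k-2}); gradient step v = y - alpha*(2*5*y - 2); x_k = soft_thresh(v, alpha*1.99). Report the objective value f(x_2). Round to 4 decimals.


FISTA on f(x) = 5*x^2 - 2*x + 1.99*|x|
L = 10, alpha = 0.0541
Iteration 1: beta = 0.0, y = 0.3502 + 0.0*(0.3502 - 0.3502) = 0.3502
  grad(y) = 1.502, v = y - alpha*grad = 0.2689
  prox(v) = soft_thresh(0.2689, 0.1077) = 0.1613
Iteration 2: beta = 0.3333, y = 0.1613 + 0.3333*(0.1613 - 0.3502) = 0.0983
  grad(y) = -1.0169, v = y - alpha*grad = 0.1533
  prox(v) = soft_thresh(0.1533, 0.1077) = 0.0457
f(x_2) = 5*0.0457^2 - 2*0.0457 + 1.99*|0.0457| = 0.01


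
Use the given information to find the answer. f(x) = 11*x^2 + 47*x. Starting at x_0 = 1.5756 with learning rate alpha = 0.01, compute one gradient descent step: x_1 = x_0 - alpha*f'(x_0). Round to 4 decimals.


We compute the gradient at x_0 and apply the update.
f'(x) = 22*x + 47
f'(1.5756) = 22*1.5756 + 47 = 81.6632
x_1 = 1.5756 - 0.01*81.6632 = 0.759


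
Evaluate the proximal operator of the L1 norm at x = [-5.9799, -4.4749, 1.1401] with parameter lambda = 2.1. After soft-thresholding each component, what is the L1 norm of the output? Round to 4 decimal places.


Soft-thresholding with lambda = 2.1:
prox(-5.9799) = sign(-5.9799)*max(|-5.9799| - 2.1, 0) = -3.8799
prox(-4.4749) = sign(-4.4749)*max(|-4.4749| - 2.1, 0) = -2.3749
prox(1.1401) = sign(1.1401)*max(|1.1401| - 2.1, 0) = 0.0
prox(x) = [-3.8799, -2.3749, 0.0]
||prox(x)||_1 = 3.8799 + 2.3749 + 0.0 = 6.2548


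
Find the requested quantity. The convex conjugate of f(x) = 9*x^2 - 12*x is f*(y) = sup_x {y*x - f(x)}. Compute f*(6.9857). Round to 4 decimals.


f*(y) = sup_x {y*x - a*x^2 - b*x} = sup_x {(y-b)*x - a*x^2}
FOC: (y - b) - 2a*x = 0 => x* = (y - b)/(2a)
x* = (6.9857 + 12)/(2*9) = 1.0548
f*(6.9857) = (y-b)^2/(4a) = (6.9857 + 12)^2/(4*9)
= 360.4568/36 = 10.0127


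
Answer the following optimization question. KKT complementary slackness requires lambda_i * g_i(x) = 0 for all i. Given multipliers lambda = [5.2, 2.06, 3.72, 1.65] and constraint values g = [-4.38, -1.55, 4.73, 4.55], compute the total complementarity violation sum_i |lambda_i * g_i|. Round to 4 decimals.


KKT complementary slackness check:
lambda_1 * g_1 = 5.2 * -4.38 = -22.776
lambda_2 * g_2 = 2.06 * -1.55 = -3.193
lambda_3 * g_3 = 3.72 * 4.73 = 17.5956
lambda_4 * g_4 = 1.65 * 4.55 = 7.5075
Total violation = 22.776 + 3.193 + 17.5956 + 7.5075 = 51.0721


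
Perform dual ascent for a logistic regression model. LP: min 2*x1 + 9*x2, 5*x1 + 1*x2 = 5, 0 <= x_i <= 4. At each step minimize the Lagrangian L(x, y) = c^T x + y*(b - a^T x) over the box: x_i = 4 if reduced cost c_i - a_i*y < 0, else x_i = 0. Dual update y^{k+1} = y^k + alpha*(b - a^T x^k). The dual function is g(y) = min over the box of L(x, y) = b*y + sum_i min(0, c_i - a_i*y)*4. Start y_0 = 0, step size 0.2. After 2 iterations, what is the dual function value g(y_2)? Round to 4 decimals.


Dual ascent for LP: min 2*x1 + 9*x2, 5*x1 + 1*x2 = 5, 0 <= x_i <= 4
Step 1: y^k = 0.0, reduced costs: (2.0, 9.0)
  x^k = (0.0, 0.0), subgradient = b - a^T x = 5.0
  y^{k+1} = 0.0 + 0.2*5.0 = 1.0
Step 2: y^k = 1.0, reduced costs: (-3.0, 8.0)
  x^k = (4.0, 0.0), subgradient = b - a^T x = -15.0
  y^{k+1} = 1.0 + 0.2*-15.0 = -2.0
Dual objective at y_2 = -2.0: reduced costs (12.0, 11.0), box minimizer x = (0.0, 0.0)
g(y_2) = b*y + (c1 - a1*y)*x1 + (c2 - a2*y)*x2 = 5*(-2.0) + 12.0*0.0 + 11.0*0.0 = -10.0 + 0.0 + 0.0 = -10.0


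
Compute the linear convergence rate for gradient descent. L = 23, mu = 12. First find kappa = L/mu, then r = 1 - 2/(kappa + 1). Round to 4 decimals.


Step 1: Compute the condition number.
kappa = L/mu = 23/12 = 1.9167
Step 2: Compute the convergence rate.
r = 1 - 2/(kappa + 1) = 1 - 2*mu/(L + mu) = (L - mu)/(L + mu) = 11/35 = 0.3143


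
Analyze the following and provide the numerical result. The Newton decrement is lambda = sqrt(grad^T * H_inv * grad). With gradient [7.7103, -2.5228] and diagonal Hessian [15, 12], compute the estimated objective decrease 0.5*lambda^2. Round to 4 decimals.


Step 1: H is diagonal, so H^(-1) * g = [0.514, -0.2102].
Step 2: g^T H^(-1) g = sum_i g_i^2 / H_ii
  = (7.7103)^2/15 + (-2.5228)^2/12
  = 3.9632 + 0.5304 = 4.4936
Step 3: Objective decrease = 0.5 * g^T H^(-1) g = 2.2468


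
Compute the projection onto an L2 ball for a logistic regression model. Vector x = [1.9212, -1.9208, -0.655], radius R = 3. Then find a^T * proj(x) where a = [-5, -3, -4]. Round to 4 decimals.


Step 1: Compute ||x|| (intermediates to 6 decimals).
||x|| = sqrt(1.9212^2 + (-1.9208)^2 + (-0.655)^2) = 2.79455
Step 2: Project.
Since ||x|| <= R, proj = x (no scaling needed).
proj(x) = [1.9212, -1.9208, -0.655]
Step 3: Dot product.
a^T * proj(x) = -5*1.9212 - 3*(-1.9208) - 4*(-0.655) = -1.2236


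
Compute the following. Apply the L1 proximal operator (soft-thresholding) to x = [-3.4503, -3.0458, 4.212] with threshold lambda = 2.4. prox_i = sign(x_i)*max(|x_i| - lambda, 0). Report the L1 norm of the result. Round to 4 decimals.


Soft-thresholding with lambda = 2.4:
prox(-3.4503) = sign(-3.4503)*max(|-3.4503| - 2.4, 0) = -1.0503
prox(-3.0458) = sign(-3.0458)*max(|-3.0458| - 2.4, 0) = -0.6458
prox(4.212) = sign(4.212)*max(|4.212| - 2.4, 0) = 1.812
prox(x) = [-1.0503, -0.6458, 1.812]
||prox(x)||_1 = 1.0503 + 0.6458 + 1.812 = 3.5081


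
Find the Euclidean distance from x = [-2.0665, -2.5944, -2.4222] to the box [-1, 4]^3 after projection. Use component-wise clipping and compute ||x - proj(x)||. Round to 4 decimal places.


Project each component onto [-1, 4].
clip(-2.0665) = -1.0, clip(-2.5944) = -1.0, clip(-2.4222) = -1.0
Projection = [-1.0, -1.0, -1.0]
Squared diffs: [1.1374, 2.5421, 2.0227]
Distance = sqrt(5.7022) = 2.3879


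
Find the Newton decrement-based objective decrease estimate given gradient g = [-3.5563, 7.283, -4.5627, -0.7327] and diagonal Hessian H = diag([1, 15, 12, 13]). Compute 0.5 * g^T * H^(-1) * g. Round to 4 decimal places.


Step 1: H is diagonal, so H^(-1) * g = [-3.5563, 0.4855, -0.3802, -0.0564].
Step 2: g^T H^(-1) g = sum_i g_i^2 / H_ii
  = (-3.5563)^2/1 + (7.283)^2/15 + (-4.5627)^2/12 + (-0.7327)^2/13
  = 12.6473 + 3.5361 + 1.7349 + 0.0413 = 17.9596
Step 3: Objective decrease = 0.5 * g^T H^(-1) g = 8.9798


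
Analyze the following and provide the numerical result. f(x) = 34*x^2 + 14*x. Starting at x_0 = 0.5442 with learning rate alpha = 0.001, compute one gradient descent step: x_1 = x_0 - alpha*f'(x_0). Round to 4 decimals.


We compute the gradient at x_0 and apply the update.
f'(x) = 68*x + 14
f'(0.5442) = 68*0.5442 + 14 = 51.0056
x_1 = 0.5442 - 0.001*51.0056 = 0.4932


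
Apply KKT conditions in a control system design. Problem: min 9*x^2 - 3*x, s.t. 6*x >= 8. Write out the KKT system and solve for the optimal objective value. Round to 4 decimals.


Step 1: Try lambda = 0 (constraint inactive).
x_unc = 3/(2*9) = 0.1667
Check: 6*0.1667 = 1.0002 < 8 -- violated!
Step 2: Constraint must be active: 6*x = 8
x* = 8/6 = 4/3 = 1.3333 (rounded; the exact value 4/3 is used below)
lambda = (2*9*(4/3) - 3)/6 = 3.5
Step 3: Compute optimal value.
f(x*) = 9*(4/3)^2 - 3*(4/3) = 12.0


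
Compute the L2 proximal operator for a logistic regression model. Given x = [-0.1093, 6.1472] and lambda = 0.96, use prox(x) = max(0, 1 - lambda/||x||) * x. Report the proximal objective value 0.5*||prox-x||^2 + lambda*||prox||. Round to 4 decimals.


Step 1: Compute ||x||.
||x|| = 6.1482
Step 2: Compute scaling factor.
scale = max(0, 1 - 0.96/6.1482) = 0.8439
Step 3: prox(x) = [-0.0922, 5.1874]
||prox(x)|| = 5.1882
Step 4: Proximal objective.
0.5*||prox-x||^2 = 0.4608
lambda*||prox|| = 4.9807
Total = 5.4414


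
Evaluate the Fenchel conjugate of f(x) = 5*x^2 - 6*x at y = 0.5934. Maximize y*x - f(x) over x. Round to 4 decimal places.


f*(y) = sup_x {y*x - a*x^2 - b*x} = sup_x {(y-b)*x - a*x^2}
FOC: (y - b) - 2a*x = 0 => x* = (y - b)/(2a)
x* = (0.5934 + 6)/(2*5) = 0.6593
f*(0.5934) = (y-b)^2/(4a) = (0.5934 + 6)^2/(4*5)
= 43.4729/20 = 2.1736


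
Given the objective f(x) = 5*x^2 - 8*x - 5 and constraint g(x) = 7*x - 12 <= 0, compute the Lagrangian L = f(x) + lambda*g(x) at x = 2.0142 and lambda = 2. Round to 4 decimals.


Step 1: Evaluate f(x).
f(2.0142) = 5*2.0142^2 - 8*2.0142 - 5 = -0.8286
Step 2: Evaluate g(x).
g(2.0142) = 7*2.0142 - 12 = 2.0994
Step 3: Compute Lagrangian.
L = -0.8286 + 2*2.0994 = 3.3702


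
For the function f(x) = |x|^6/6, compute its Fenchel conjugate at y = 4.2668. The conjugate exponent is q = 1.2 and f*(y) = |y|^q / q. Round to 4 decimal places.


The conjugate exponent q satisfies 1/p + 1/q = 1.
p = 6, so q = 6/(6 - 1) = 1.2
|y|^q = 4.2668^1.2 = 5.7033
f*(4.2668) = 5.7033 / 1.2 = 4.7527


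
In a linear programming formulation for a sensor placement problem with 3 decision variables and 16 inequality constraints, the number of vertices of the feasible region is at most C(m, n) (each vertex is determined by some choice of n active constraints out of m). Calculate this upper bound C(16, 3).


Each vertex corresponds to some choice of n active constraints out of m, so the number of vertices is at most C(m, n) = m! / (n!(m-n)!).
m = 16, n = 3
Numerator: 16 * 15 * 14
Denominator: 3! = 6
C(16, 3) = 560


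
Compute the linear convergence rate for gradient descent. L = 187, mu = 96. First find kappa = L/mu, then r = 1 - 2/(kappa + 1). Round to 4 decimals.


Step 1: Compute the condition number.
kappa = L/mu = 187/96 = 1.9479
Step 2: Compute the convergence rate.
r = 1 - 2/(kappa + 1) = 1 - 2*mu/(L + mu) = (L - mu)/(L + mu) = 91/283 = 0.3216


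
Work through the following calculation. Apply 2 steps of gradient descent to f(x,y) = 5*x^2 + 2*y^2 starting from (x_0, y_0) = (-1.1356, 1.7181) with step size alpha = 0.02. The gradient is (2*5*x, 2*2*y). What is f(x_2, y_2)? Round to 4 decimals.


Gradient descent on f(x,y) = 5*x^2 + 2*y^2.
Starting point: (-1.1356, 1.7181), alpha = 0.02
Step 1: grad_x = 2*5*-1.1356 = -11.356, grad_y = 2*2*1.7181 = 6.8724
  x_1 = -1.1356 - 0.02*-11.356 = -0.9085
  y_1 = 1.7181 - 0.02*6.8724 = 1.5807
Step 2: grad_x = 2*5*-0.9085 = -9.0848, grad_y = 2*2*1.5807 = 6.3226
  x_2 = -0.9085 - 0.02*-9.0848 = -0.7268
  y_2 = 1.5807 - 0.02*6.3226 = 1.4542
f(-0.7268, 1.4542) = 5*(-0.7268)^2 + 2*1.4542^2 = 6.8705


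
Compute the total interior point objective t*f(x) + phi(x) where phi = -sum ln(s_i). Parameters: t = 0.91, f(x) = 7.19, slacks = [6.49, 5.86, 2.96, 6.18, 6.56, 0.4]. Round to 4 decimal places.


Step 1: Compute log-barrier.
ln values: [1.8703, 1.7681, 1.0852, 1.8213, 1.881, -0.9163]
phi = -(1.8703 + 1.7681 + 1.0852 + 1.8213 + 1.881 - 0.9163) = -7.5096
Step 2: Compute augmented objective.
t*f(x) = 0.91*7.19 = 6.5429
Total = 6.5429 - 7.5096 = -0.9667


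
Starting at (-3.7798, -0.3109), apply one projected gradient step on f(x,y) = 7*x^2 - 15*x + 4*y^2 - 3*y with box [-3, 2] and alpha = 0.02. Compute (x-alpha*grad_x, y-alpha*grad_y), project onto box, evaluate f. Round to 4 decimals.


Step 1: Compute gradient at (-3.7798, -0.3109).
grad_x = 2*7*-3.7798 - 15 = -67.9172
grad_y = 2*4*-0.3109 - 3 = -5.4872
Step 2: Gradient step.
x_raw = -3.7798 - 0.02*-67.9172 = -2.4215
y_raw = -0.3109 - 0.02*-5.4872 = -0.2012
Step 3: Project onto [-3, 2].
x_proj = clip(-2.4215) = -2.4215
y_proj = clip(-0.2012) = -0.2012
Step 4: Evaluate f.
f(-2.4215, -0.2012) = 78.1313


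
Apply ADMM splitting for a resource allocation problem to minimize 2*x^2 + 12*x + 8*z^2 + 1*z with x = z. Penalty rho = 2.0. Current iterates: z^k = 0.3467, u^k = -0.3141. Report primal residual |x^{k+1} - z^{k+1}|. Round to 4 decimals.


ADMM iteration with rho = 2.0, z^k = 0.3467, u^k = -0.3141
Step 1: x-update.
Minimize 2*x^2 + 12*x + (2.0/2)*(x - 0.3467 - 0.3141)^2
FOC: (2*2 + 2.0)*x = -12 + 2.0*(0.3467 + 0.3141)
x^{k+1} = -1.7797
Step 2: z-update.
Minimize 8*z^2 + 1*z + (2.0/2)*(-1.7797 - z - 0.3141)^2
FOC: (2*8 + 2.0)*z = -1 + 2.0*(-1.7797 - 0.3141)
z^{k+1} = -0.2882
Step 3: u-update.
u^{k+1} = -0.3141 - 1.7797 + 0.2882 = -1.8056
Step 4: Primal residual = |-1.7797 + 0.2882| = 1.4915


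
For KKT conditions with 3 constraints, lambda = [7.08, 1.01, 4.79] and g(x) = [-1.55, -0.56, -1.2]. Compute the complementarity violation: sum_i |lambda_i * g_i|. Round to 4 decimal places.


KKT complementary slackness check:
lambda_1 * g_1 = 7.08 * -1.55 = -10.974
lambda_2 * g_2 = 1.01 * -0.56 = -0.5656
lambda_3 * g_3 = 4.79 * -1.2 = -5.748
Total violation = 10.974 + 0.5656 + 5.748 = 17.2876


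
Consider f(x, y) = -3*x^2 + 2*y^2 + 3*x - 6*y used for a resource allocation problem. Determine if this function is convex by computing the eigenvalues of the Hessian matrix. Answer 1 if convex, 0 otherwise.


The Hessian of f(x,y) = -3*x^2 + 2*y^2 + 3*x - 6*y is:
H = [[-6, 0], [0, 4]]
Trace = -6 + 4 = -2
Determinant = -6*4 - (0)^2 = -24
Discriminant = (-2)^2 - 4*-24 = 100.0
Eigenvalues: lambda_1 = -6.0, lambda_2 = 4.0
The function is not convex.

0


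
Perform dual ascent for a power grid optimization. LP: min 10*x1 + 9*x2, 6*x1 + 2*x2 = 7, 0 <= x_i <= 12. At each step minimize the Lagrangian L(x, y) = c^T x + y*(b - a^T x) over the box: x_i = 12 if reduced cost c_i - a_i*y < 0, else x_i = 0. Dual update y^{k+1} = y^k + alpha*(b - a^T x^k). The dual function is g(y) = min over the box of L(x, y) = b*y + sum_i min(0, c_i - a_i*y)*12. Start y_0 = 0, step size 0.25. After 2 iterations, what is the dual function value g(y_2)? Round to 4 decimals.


Dual ascent for LP: min 10*x1 + 9*x2, 6*x1 + 2*x2 = 7, 0 <= x_i <= 12
Step 1: y^k = 0.0, reduced costs: (10.0, 9.0)
  x^k = (0.0, 0.0), subgradient = b - a^T x = 7.0
  y^{k+1} = 0.0 + 0.25*7.0 = 1.75
Step 2: y^k = 1.75, reduced costs: (-0.5, 5.5)
  x^k = (12.0, 0.0), subgradient = b - a^T x = -65.0
  y^{k+1} = 1.75 + 0.25*-65.0 = -14.5
Dual objective at y_2 = -14.5: reduced costs (97.0, 38.0), box minimizer x = (0.0, 0.0)
g(y_2) = b*y + (c1 - a1*y)*x1 + (c2 - a2*y)*x2 = 7*(-14.5) + 97.0*0.0 + 38.0*0.0 = -101.5 + 0.0 + 0.0 = -101.5


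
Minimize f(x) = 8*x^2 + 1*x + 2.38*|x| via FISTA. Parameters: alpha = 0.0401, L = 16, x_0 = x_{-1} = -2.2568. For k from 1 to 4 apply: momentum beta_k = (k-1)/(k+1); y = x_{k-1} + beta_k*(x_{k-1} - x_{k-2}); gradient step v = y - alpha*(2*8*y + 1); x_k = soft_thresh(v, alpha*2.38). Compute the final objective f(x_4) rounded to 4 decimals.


FISTA on f(x) = 8*x^2 + 1*x + 2.38*|x|
L = 16, alpha = 0.0401
Iteration 1: beta = 0.0, y = -2.2568 + 0.0*(-2.2568 + 2.2568) = -2.2568
  grad(y) = -35.1088, v = y - alpha*grad = -0.8489
  prox(v) = soft_thresh(-0.8489, 0.0954) = -0.7535
Iteration 2: beta = 0.3333, y = -0.7535 + 0.3333*(-0.7535 + 2.2568) = -0.2524
  grad(y) = -3.0384, v = y - alpha*grad = -0.1306
  prox(v) = soft_thresh(-0.1306, 0.0954) = -0.0351
Iteration 3: beta = 0.5, y = -0.0351 + 0.5*(-0.0351 + 0.7535) = 0.3241
  grad(y) = 6.1851, v = y - alpha*grad = 0.076
  prox(v) = soft_thresh(0.076, 0.0954) = 0.0
Iteration 4: beta = 0.6, y = 0.0 + 0.6*(0.0 + 0.0351) = 0.0211
  grad(y) = 1.3372, v = y - alpha*grad = -0.0325
  prox(v) = soft_thresh(-0.0325, 0.0954) = 0.0
f(x_4) = 8*0.0^2 + 1*0.0 + 2.38*|0.0| = 0.0


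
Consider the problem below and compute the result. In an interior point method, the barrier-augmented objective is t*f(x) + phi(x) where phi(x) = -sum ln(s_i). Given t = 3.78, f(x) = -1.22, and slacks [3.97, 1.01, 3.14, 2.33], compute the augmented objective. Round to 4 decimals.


Step 1: Compute log-barrier.
ln values: [1.3788, 0.01, 1.1442, 0.8459]
phi = -(1.3788 + 0.01 + 1.1442 + 0.8459) = -3.3788
Step 2: Compute augmented objective.
t*f(x) = 3.78*-1.22 = -4.6116
Total = -4.6116 - 3.3788 = -7.9904


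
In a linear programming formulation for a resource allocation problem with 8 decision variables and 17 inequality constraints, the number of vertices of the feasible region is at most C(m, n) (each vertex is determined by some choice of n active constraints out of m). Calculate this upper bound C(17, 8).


Each vertex corresponds to some choice of n active constraints out of m, so the number of vertices is at most C(m, n) = m! / (n!(m-n)!).
m = 17, n = 8
Numerator: 17 * 16 * 15 * 14 * 13 * 12 * 11 * 10
Denominator: 8! = 40320
C(17, 8) = 24310


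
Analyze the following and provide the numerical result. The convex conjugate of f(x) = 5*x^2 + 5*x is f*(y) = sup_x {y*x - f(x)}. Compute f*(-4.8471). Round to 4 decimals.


f*(y) = sup_x {y*x - a*x^2 - b*x} = sup_x {(y-b)*x - a*x^2}
FOC: (y - b) - 2a*x = 0 => x* = (y - b)/(2a)
x* = (-4.8471 - 5)/(2*5) = -0.9847
f*(-4.8471) = (y-b)^2/(4a) = (-4.8471 - 5)^2/(4*5)
= 96.9654/20 = 4.8483


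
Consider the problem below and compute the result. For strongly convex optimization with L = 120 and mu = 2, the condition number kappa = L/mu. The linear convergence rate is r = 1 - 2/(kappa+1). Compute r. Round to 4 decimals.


Step 1: Compute the condition number.
kappa = L/mu = 120/2 = 60.0
Step 2: Compute the convergence rate.
r = 1 - 2/(kappa + 1) = 1 - 2*mu/(L + mu) = (L - mu)/(L + mu) = 118/122 = 0.9672


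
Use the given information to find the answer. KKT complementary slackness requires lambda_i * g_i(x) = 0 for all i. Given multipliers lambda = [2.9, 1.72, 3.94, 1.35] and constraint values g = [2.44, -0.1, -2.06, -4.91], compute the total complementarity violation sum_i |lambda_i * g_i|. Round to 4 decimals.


KKT complementary slackness check:
lambda_1 * g_1 = 2.9 * 2.44 = 7.076
lambda_2 * g_2 = 1.72 * -0.1 = -0.172
lambda_3 * g_3 = 3.94 * -2.06 = -8.1164
lambda_4 * g_4 = 1.35 * -4.91 = -6.6285
Total violation = 7.076 + 0.172 + 8.1164 + 6.6285 = 21.9929


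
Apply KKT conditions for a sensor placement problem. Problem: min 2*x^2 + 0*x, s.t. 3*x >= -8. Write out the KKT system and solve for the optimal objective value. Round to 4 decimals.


Step 1: Try lambda = 0 (constraint inactive).
Stationarity: 2*2*x + 0 = 0
x* = 0/(2*2) = 0.0
Check constraint: 3*0.0 = 0.0 >= -8 -- satisfied.
Step 2: Compute optimal value.
f(x*) = 2*0.0^2 + 0*0.0 = 0.0


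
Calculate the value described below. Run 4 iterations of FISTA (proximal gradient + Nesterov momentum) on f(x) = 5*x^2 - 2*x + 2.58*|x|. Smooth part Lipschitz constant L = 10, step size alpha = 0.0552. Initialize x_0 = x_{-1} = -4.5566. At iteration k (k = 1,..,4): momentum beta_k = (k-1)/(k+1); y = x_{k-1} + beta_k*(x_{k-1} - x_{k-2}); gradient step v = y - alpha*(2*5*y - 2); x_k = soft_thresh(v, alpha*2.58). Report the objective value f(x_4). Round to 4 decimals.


FISTA on f(x) = 5*x^2 - 2*x + 2.58*|x|
L = 10, alpha = 0.0552
Iteration 1: beta = 0.0, y = -4.5566 + 0.0*(-4.5566 + 4.5566) = -4.5566
  grad(y) = -47.566, v = y - alpha*grad = -1.931
  prox(v) = soft_thresh(-1.931, 0.1424) = -1.7885
Iteration 2: beta = 0.3333, y = -1.7885 + 0.3333*(-1.7885 + 4.5566) = -0.8659
  grad(y) = -10.6585, v = y - alpha*grad = -0.2775
  prox(v) = soft_thresh(-0.2775, 0.1424) = -0.1351
Iteration 3: beta = 0.5, y = -0.1351 + 0.5*(-0.1351 + 1.7885) = 0.6916
  grad(y) = 4.9164, v = y - alpha*grad = 0.4203
  prox(v) = soft_thresh(0.4203, 0.1424) = 0.2778
Iteration 4: beta = 0.6, y = 0.2778 + 0.6*(0.2778 + 0.1351) = 0.5256
  grad(y) = 3.2559, v = y - alpha*grad = 0.3459
  prox(v) = soft_thresh(0.3459, 0.1424) = 0.2035
f(x_4) = 5*0.2035^2 - 2*0.2035 + 2.58*|0.2035| = 0.325


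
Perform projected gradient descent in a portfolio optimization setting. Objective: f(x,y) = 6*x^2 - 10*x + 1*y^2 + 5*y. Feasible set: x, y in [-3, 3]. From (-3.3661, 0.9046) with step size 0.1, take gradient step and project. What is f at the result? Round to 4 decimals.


Step 1: Compute gradient at (-3.3661, 0.9046).
grad_x = 2*6*-3.3661 - 10 = -50.3932
grad_y = 2*1*0.9046 + 5 = 6.8092
Step 2: Gradient step.
x_raw = -3.3661 - 0.1*-50.3932 = 1.6732
y_raw = 0.9046 - 0.1*6.8092 = 0.2237
Step 3: Project onto [-3, 3].
x_proj = clip(1.6732) = 1.6732
y_proj = clip(0.2237) = 0.2237
Step 4: Evaluate f.
f(1.6732, 0.2237) = 1.2342


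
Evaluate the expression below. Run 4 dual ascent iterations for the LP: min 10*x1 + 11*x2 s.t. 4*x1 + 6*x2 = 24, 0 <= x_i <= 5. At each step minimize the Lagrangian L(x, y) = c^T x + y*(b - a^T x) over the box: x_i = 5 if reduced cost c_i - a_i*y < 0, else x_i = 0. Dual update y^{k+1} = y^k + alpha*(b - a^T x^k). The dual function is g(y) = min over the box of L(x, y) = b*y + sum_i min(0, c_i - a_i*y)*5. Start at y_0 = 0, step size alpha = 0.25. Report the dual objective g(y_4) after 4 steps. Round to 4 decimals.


Dual ascent for LP: min 10*x1 + 11*x2, 4*x1 + 6*x2 = 24, 0 <= x_i <= 5
Step 1: y^k = 0.0, reduced costs: (10.0, 11.0)
  x^k = (0.0, 0.0), subgradient = b - a^T x = 24.0
  y^{k+1} = 0.0 + 0.25*24.0 = 6.0
Step 2: y^k = 6.0, reduced costs: (-14.0, -25.0)
  x^k = (5.0, 5.0), subgradient = b - a^T x = -26.0
  y^{k+1} = 6.0 + 0.25*-26.0 = -0.5
Step 3: y^k = -0.5, reduced costs: (12.0, 14.0)
  x^k = (0.0, 0.0), subgradient = b - a^T x = 24.0
  y^{k+1} = -0.5 + 0.25*24.0 = 5.5
Step 4: y^k = 5.5, reduced costs: (-12.0, -22.0)
  x^k = (5.0, 5.0), subgradient = b - a^T x = -26.0
  y^{k+1} = 5.5 + 0.25*-26.0 = -1.0
Dual objective at y_4 = -1.0: reduced costs (14.0, 17.0), box minimizer x = (0.0, 0.0)
g(y_4) = b*y + (c1 - a1*y)*x1 + (c2 - a2*y)*x2 = 24*(-1.0) + 14.0*0.0 + 17.0*0.0 = -24.0 + 0.0 + 0.0 = -24.0


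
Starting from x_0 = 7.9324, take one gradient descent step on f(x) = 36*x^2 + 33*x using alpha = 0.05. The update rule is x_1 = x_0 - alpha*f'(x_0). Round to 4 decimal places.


We compute the gradient at x_0 and apply the update.
f'(x) = 72*x + 33
f'(7.9324) = 72*7.9324 + 33 = 604.1328
x_1 = 7.9324 - 0.05*604.1328 = -22.2742


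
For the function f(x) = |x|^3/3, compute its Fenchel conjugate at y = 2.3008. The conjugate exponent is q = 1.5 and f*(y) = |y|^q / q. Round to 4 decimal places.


The conjugate exponent q satisfies 1/p + 1/q = 1.
p = 3, so q = 3/(3 - 1) = 1.5
|y|^q = 2.3008^1.5 = 3.4899
f*(2.3008) = 3.4899 / 1.5 = 2.3266


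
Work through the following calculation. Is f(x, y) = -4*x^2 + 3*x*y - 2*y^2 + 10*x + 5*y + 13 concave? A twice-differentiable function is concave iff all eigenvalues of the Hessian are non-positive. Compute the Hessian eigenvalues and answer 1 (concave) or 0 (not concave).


The Hessian of f(x,y) = -4*x^2 + 3*x*y - 2*y^2 + 10*x + 5*y + 13 is:
H = [[-8, 3], [3, -4]]
Trace = -8 - 4 = -12
Determinant = -8*-4 - (3)^2 = 23
Discriminant = (-12)^2 - 4*23 = 52.0
Eigenvalues: lambda_1 = -9.6056, lambda_2 = -2.3944
The function is concave.

1


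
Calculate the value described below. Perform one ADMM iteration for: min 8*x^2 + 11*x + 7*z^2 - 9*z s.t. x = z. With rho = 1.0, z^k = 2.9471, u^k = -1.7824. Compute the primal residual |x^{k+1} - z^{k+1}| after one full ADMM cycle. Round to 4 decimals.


ADMM iteration with rho = 1.0, z^k = 2.9471, u^k = -1.7824
Step 1: x-update.
Minimize 8*x^2 + 11*x + (1.0/2)*(x - 2.9471 - 1.7824)^2
FOC: (2*8 + 1.0)*x = -11 + 1.0*(2.9471 + 1.7824)
x^{k+1} = -0.3689
Step 2: z-update.
Minimize 7*z^2 - 9*z + (1.0/2)*(-0.3689 - z - 1.7824)^2
FOC: (2*7 + 1.0)*z = 9 + 1.0*(-0.3689 - 1.7824)
z^{k+1} = 0.4566
Step 3: u-update.
u^{k+1} = -1.7824 - 0.3689 - 0.4566 = -2.6078
Step 4: Primal residual = |-0.3689 - 0.4566| = 0.8254
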